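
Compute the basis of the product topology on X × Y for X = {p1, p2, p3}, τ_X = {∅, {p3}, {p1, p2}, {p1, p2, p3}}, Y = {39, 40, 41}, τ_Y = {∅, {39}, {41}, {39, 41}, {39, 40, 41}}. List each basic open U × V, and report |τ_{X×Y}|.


Basis B = {∅ × ∅, {p3} × {39}, {p3} × {41}, {p1, p2} × {39}, {p1, p2} × {41}, {p3} × {39, 41}, {p1, p2, p3} × {39}, {p1, p2, p3} × {41}, {p3} × {39, 40, 41}, {p1, p2} × {39, 41}, {p1, p2} × {39, 40, 41}, {p1, p2, p3} × {39, 41}, {p1, p2, p3} × {39, 40, 41}}; |τ_{X×Y}| = 25.

Enumerate products U × V with U ∈ τ_X, V ∈ τ_Y (deduplicated):
  ∅ × ∅ = {} (∅)
  {p3} × {39} = {(p3,39)}
  {p3} × {41} = {(p3,41)}
  {p1, p2} × {39} = {(p1,39), (p2,39)}
  {p1, p2} × {41} = {(p1,41), (p2,41)}
  {p3} × {39, 41} = {(p3,39), (p3,41)}
  {p1, p2, p3} × {39} = {(p1,39), (p2,39), (p3,39)}
  {p1, p2, p3} × {41} = {(p1,41), (p2,41), (p3,41)}
  {p3} × {39, 40, 41} = {(p3,39), (p3,40), (p3,41)}
  {p1, p2} × {39, 41} = {(p1,39), (p1,41), (p2,39), (p2,41)}
  {p1, p2} × {39, 40, 41} = {(p1,39), (p1,40), (p1,41), (p2,39), (p2,40), (p2,41)}
  {p1, p2, p3} × {39, 41} = {(p1,39), (p1,41), (p2,39), (p2,41), (p3,39), (p3,41)}
  {p1, p2, p3} × {39, 40, 41} = {(p1,39), (p1,40), (p1,41), (p2,39), (p2,40), (p2,41), (p3,39), (p3,40), (p3,41)}
These 13 distinct sets form the basis B.
Close under arbitrary unions to get τ_{X×Y}; counting gives |τ_{X×Y}| = 25.


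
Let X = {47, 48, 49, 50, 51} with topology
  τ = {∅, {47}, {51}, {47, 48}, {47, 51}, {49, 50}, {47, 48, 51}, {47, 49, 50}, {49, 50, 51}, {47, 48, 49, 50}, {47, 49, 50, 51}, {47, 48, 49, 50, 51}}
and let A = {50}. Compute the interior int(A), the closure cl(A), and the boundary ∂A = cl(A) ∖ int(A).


int(A) = ∅, cl(A) = {49, 50}, ∂A = {49, 50}.

Closed sets in (X, τ) are complements of opens:
  closed(X, τ) = {∅, {48}, {51}, {47, 48}, {48, 51}, {49, 50}, {47, 48, 51}, {48, 49, 50}, {49, 50, 51}, {47, 48, 49, 50}, {48, 49, 50, 51}, {47, 48, 49, 50, 51}}.
int(A) = ⋃ {U ∈ τ : U ⊆ A}. Opens contained in A: ∅.
Taking the union of these: int(A) = ∅.
cl(A) = ⋂ {C closed : A ⊆ C}. Closed sets containing A: {49, 50}, {48, 49, 50}, {49, 50, 51}, {47, 48, 49, 50}, {48, 49, 50, 51}, {47, 48, 49, 50, 51}.
Intersecting these: cl(A) = {49, 50}.
∂A = cl(A) ∖ int(A) = {49, 50} ∖ ∅ = {49, 50}.


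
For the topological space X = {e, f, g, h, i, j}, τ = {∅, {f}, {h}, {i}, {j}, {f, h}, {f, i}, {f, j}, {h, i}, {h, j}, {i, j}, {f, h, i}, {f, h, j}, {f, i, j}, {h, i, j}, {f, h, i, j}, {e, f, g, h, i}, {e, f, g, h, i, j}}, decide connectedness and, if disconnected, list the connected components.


(X, τ) is disconnected; components = [{j}, {e, f, g, h, i}].

Find clopen sets (U ∈ τ with X ∖ U ∈ τ):
  U = ∅, X ∖ U = {e, f, g, h, i, j} — both open, so U is clopen.
  U = {j}, X ∖ U = {e, f, g, h, i} — both open, so U is clopen.
  U = {e, f, g, h, i}, X ∖ U = {j} — both open, so U is clopen.
  U = {e, f, g, h, i, j}, X ∖ U = ∅ — both open, so U is clopen.
Nontrivial clopen(s) exist: e.g. {e, f, g, h, i}. So (X, τ) is disconnected.
Compute connected components by grouping points that agree on all clopens:
  component: {j}
  component: {e, f, g, h, i}


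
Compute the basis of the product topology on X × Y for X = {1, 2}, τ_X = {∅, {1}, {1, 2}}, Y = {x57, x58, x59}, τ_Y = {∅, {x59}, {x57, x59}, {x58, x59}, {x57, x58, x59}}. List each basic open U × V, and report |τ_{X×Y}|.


Basis B = {∅ × ∅, {1} × {x59}, {1} × {x57, x59}, {1} × {x58, x59}, {1, 2} × {x59}, {1} × {x57, x58, x59}, {1, 2} × {x57, x59}, {1, 2} × {x58, x59}, {1, 2} × {x57, x58, x59}}; |τ_{X×Y}| = 14.

Enumerate products U × V with U ∈ τ_X, V ∈ τ_Y (deduplicated):
  ∅ × ∅ = {} (∅)
  {1} × {x59} = {(1,x59)}
  {1} × {x57, x59} = {(1,x57), (1,x59)}
  {1} × {x58, x59} = {(1,x58), (1,x59)}
  {1, 2} × {x59} = {(1,x59), (2,x59)}
  {1} × {x57, x58, x59} = {(1,x57), (1,x58), (1,x59)}
  {1, 2} × {x57, x59} = {(1,x57), (1,x59), (2,x57), (2,x59)}
  {1, 2} × {x58, x59} = {(1,x58), (1,x59), (2,x58), (2,x59)}
  {1, 2} × {x57, x58, x59} = {(1,x57), (1,x58), (1,x59), (2,x57), (2,x58), (2,x59)}
These 9 distinct sets form the basis B.
Close under arbitrary unions to get τ_{X×Y}; counting gives |τ_{X×Y}| = 14.


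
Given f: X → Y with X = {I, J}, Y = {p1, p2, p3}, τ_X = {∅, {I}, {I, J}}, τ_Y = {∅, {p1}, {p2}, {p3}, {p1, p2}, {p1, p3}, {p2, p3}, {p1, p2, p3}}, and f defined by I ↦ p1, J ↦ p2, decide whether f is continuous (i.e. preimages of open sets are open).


f is NOT continuous.

Compute f^{-1}(U) for each U ∈ τ_Y:
  U = ∅: f^{-1}(U) = ∅ ∈ τ_X ✓.
  U = {p1}: f^{-1}(U) = {I} ∈ τ_X ✓.
  U = {p2}: f^{-1}(U) = {J} ∉ τ_X ✗.
  U = {p3}: f^{-1}(U) = ∅ ∈ τ_X ✓.
  U = {p1, p2}: f^{-1}(U) = {I, J} ∈ τ_X ✓.
  U = {p1, p3}: f^{-1}(U) = {I} ∈ τ_X ✓.
  U = {p2, p3}: f^{-1}(U) = {J} ∉ τ_X ✗.
  U = {p1, p2, p3}: f^{-1}(U) = {I, J} ∈ τ_X ✓.
Found U = {p2} with f^{-1}(U) = {J} not in τ_X. Therefore f is NOT continuous.


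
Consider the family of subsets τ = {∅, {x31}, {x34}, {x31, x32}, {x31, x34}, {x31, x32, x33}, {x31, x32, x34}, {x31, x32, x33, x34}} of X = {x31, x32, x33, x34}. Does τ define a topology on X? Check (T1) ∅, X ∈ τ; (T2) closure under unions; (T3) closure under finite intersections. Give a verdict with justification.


τ IS a topology on X.

Axiom (T1): ∅ ∈ τ? Yes; X ∈ τ? Yes.
Axiom (T2/T3): check pairwise unions and intersections of members of τ.
All pairwise intersections and unions checked — each lies in τ. Therefore τ satisfies (T1), (T2), (T3): it IS a topology on X.


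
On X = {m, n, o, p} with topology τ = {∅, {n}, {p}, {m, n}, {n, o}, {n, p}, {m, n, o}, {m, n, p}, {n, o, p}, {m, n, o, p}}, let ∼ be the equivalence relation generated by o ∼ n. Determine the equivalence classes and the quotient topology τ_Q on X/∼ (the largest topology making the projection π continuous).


X/∼ = {[m], [n=o], [p]}; |τ_Q| = 6.

Equivalence classes: [m], [n=o], [p].
Quotient map π: X → X/∼ sends m ↦ [m], n ↦ [n=o], o ↦ [n=o], p ↦ [p].
For each subset V ⊆ X/∼, compute π^{-1}(V) ⊆ X and check whether π^{-1}(V) ∈ τ. V is open in τ_Q iff π^{-1}(V) ∈ τ.
  V = {}: π^{-1}(V) = ∅ ∈ τ ✓.
  V = {[m]}: π^{-1}(V) = {m} ∉ τ ✗.
  V = {[n=o]}: π^{-1}(V) = {n, o} ∈ τ ✓.
  V = {[m], [n=o]}: π^{-1}(V) = {m, n, o} ∈ τ ✓.
  V = {[p]}: π^{-1}(V) = {p} ∈ τ ✓.
  V = {[m], [p]}: π^{-1}(V) = {m, p} ∉ τ ✗.
  V = {[n=o], [p]}: π^{-1}(V) = {n, o, p} ∈ τ ✓.
  V = {[m], [n=o], [p]}: π^{-1}(V) = {m, n, o, p} ∈ τ ✓.
Open sets in the quotient: τ_Q = {{}, {[n=o]}, {[m], [n=o]}, {[p]}, {[n=o], [p]}, {[m], [n=o], [p]}} (6 elements).


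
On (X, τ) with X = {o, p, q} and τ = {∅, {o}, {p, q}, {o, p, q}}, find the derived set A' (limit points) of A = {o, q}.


A' = {p}

For each x ∈ X, list the open sets U ∈ τ with x ∈ U, then check whether U ∩ (A ∖ {x}) ≠ ∅ for every such U.
  x = o: open {o} ∋ x has {o} ∩ (A ∖ {o}) = ∅, so x is NOT a limit point.
  x = p: opens ∋ x are {p, q}, {o, p, q}; each meets A ∖ {p}, so x IS a limit point.
  x = q: open {p, q} ∋ x has {p, q} ∩ (A ∖ {q}) = ∅, so x is NOT a limit point.
Collecting: A' = {p}.


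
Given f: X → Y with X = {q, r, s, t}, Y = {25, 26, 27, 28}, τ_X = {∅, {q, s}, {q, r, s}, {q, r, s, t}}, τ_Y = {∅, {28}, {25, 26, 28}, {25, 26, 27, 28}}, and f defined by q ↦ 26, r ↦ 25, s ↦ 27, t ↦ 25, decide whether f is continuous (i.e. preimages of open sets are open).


f is NOT continuous.

Compute f^{-1}(U) for each U ∈ τ_Y:
  U = ∅: f^{-1}(U) = ∅ ∈ τ_X ✓.
  U = {28}: f^{-1}(U) = ∅ ∈ τ_X ✓.
  U = {25, 26, 28}: f^{-1}(U) = {q, r, t} ∉ τ_X ✗.
  U = {25, 26, 27, 28}: f^{-1}(U) = {q, r, s, t} ∈ τ_X ✓.
Found U = {25, 26, 28} with f^{-1}(U) = {q, r, t} not in τ_X. Therefore f is NOT continuous.


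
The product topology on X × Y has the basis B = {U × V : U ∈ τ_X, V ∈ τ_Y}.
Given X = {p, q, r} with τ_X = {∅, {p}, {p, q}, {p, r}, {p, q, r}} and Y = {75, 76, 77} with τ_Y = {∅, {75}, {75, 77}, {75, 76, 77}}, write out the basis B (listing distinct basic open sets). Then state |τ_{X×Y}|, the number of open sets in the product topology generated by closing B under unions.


Basis B = {∅ × ∅, {p} × {75}, {p} × {75, 77}, {p, q} × {75}, {p, r} × {75}, {p} × {75, 76, 77}, {p, q, r} × {75}, {p, q} × {75, 77}, {p, r} × {75, 77}, {p, q} × {75, 76, 77}, {p, r} × {75, 76, 77}, {p, q, r} × {75, 77}, {p, q, r} × {75, 76, 77}}; |τ_{X×Y}| = 30.

Enumerate products U × V with U ∈ τ_X, V ∈ τ_Y (deduplicated):
  ∅ × ∅ = {} (∅)
  {p} × {75} = {(p,75)}
  {p} × {75, 77} = {(p,75), (p,77)}
  {p, q} × {75} = {(p,75), (q,75)}
  {p, r} × {75} = {(p,75), (r,75)}
  {p} × {75, 76, 77} = {(p,75), (p,76), (p,77)}
  {p, q, r} × {75} = {(p,75), (q,75), (r,75)}
  {p, q} × {75, 77} = {(p,75), (p,77), (q,75), (q,77)}
  {p, r} × {75, 77} = {(p,75), (p,77), (r,75), (r,77)}
  {p, q} × {75, 76, 77} = {(p,75), (p,76), (p,77), (q,75), (q,76), (q,77)}
  {p, r} × {75, 76, 77} = {(p,75), (p,76), (p,77), (r,75), (r,76), (r,77)}
  {p, q, r} × {75, 77} = {(p,75), (p,77), (q,75), (q,77), (r,75), (r,77)}
  {p, q, r} × {75, 76, 77} = {(p,75), (p,76), (p,77), (q,75), (q,76), (q,77), (r,75), (r,76), (r,77)}
These 13 distinct sets form the basis B.
Close under arbitrary unions to get τ_{X×Y}; counting gives |τ_{X×Y}| = 30.


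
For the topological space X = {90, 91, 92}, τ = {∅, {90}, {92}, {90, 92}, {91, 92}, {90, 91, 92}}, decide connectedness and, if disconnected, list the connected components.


(X, τ) is disconnected; components = [{90}, {91, 92}].

Find clopen sets (U ∈ τ with X ∖ U ∈ τ):
  U = ∅, X ∖ U = {90, 91, 92} — both open, so U is clopen.
  U = {90}, X ∖ U = {91, 92} — both open, so U is clopen.
  U = {91, 92}, X ∖ U = {90} — both open, so U is clopen.
  U = {90, 91, 92}, X ∖ U = ∅ — both open, so U is clopen.
Nontrivial clopen(s) exist: e.g. {90}. So (X, τ) is disconnected.
Compute connected components by grouping points that agree on all clopens:
  component: {90}
  component: {91, 92}


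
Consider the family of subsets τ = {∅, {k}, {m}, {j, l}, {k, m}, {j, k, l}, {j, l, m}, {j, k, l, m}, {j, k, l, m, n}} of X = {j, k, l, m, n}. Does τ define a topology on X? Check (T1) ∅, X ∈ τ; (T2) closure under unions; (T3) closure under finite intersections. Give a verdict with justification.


τ IS a topology on X.

Axiom (T1): ∅ ∈ τ? Yes; X ∈ τ? Yes.
Axiom (T2/T3): check pairwise unions and intersections of members of τ.
All pairwise intersections and unions checked — each lies in τ. Therefore τ satisfies (T1), (T2), (T3): it IS a topology on X.


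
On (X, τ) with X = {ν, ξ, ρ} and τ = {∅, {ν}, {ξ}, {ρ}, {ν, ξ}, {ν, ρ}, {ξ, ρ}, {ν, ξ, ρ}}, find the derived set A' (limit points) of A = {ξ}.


A' = ∅

For each x ∈ X, list the open sets U ∈ τ with x ∈ U, then check whether U ∩ (A ∖ {x}) ≠ ∅ for every such U.
  x = ν: open {ν} ∋ x has {ν} ∩ (A ∖ {ν}) = ∅, so x is NOT a limit point.
  x = ξ: open {ξ} ∋ x has {ξ} ∩ (A ∖ {ξ}) = ∅, so x is NOT a limit point.
  x = ρ: open {ρ} ∋ x has {ρ} ∩ (A ∖ {ρ}) = ∅, so x is NOT a limit point.
Collecting: A' = ∅.


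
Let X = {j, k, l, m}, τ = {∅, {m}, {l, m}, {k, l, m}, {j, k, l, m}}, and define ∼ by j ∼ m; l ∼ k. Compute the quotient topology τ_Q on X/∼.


X/∼ = {[j=m], [k=l]}; |τ_Q| = 2.

Equivalence classes: [j=m], [k=l].
Quotient map π: X → X/∼ sends j ↦ [j=m], k ↦ [k=l], l ↦ [k=l], m ↦ [j=m].
For each subset V ⊆ X/∼, compute π^{-1}(V) ⊆ X and check whether π^{-1}(V) ∈ τ. V is open in τ_Q iff π^{-1}(V) ∈ τ.
  V = {}: π^{-1}(V) = ∅ ∈ τ ✓.
  V = {[j=m]}: π^{-1}(V) = {j, m} ∉ τ ✗.
  V = {[k=l]}: π^{-1}(V) = {k, l} ∉ τ ✗.
  V = {[j=m], [k=l]}: π^{-1}(V) = {j, k, l, m} ∈ τ ✓.
Open sets in the quotient: τ_Q = {{}, {[j=m], [k=l]}} (2 elements).


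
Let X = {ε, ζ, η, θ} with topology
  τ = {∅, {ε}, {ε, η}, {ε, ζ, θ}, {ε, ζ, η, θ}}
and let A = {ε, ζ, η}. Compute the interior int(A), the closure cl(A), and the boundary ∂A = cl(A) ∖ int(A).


int(A) = {ε, η}, cl(A) = {ε, ζ, η, θ}, ∂A = {ζ, θ}.

Closed sets in (X, τ) are complements of opens:
  closed(X, τ) = {∅, {η}, {ζ, θ}, {ζ, η, θ}, {ε, ζ, η, θ}}.
int(A) = ⋃ {U ∈ τ : U ⊆ A}. Opens contained in A: ∅, {ε}, {ε, η}.
Taking the union of these: int(A) = {ε, η}.
cl(A) = ⋂ {C closed : A ⊆ C}. Closed sets containing A: {ε, ζ, η, θ}.
Intersecting these: cl(A) = {ε, ζ, η, θ}.
∂A = cl(A) ∖ int(A) = {ε, ζ, η, θ} ∖ {ε, η} = {ζ, θ}.


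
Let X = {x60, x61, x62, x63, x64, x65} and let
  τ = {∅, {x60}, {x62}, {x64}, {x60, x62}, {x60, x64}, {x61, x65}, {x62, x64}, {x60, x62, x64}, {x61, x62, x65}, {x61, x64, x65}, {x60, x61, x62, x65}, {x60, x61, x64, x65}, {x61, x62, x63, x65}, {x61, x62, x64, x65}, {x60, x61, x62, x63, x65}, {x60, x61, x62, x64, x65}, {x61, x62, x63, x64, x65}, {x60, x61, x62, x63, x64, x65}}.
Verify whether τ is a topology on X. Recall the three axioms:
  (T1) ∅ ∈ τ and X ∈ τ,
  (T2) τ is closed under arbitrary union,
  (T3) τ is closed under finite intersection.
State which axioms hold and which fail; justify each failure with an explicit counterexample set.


τ is NOT a topology on X.

Axiom (T1): ∅ ∈ τ? Yes; X ∈ τ? Yes.
Axiom (T2/T3): check pairwise unions and intersections of members of τ.
Counterexample for (T2): {x60} ∪ {x61, x65} = {x60, x61, x65} ∉ τ. Therefore τ is NOT a topology.


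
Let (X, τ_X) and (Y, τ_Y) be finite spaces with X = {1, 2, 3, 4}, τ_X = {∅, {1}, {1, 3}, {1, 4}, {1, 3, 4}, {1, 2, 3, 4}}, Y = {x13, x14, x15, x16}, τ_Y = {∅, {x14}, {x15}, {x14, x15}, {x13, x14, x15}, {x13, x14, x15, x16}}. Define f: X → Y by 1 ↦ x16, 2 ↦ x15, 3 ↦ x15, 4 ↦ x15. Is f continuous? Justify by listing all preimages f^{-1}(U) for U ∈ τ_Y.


f is NOT continuous.

Compute f^{-1}(U) for each U ∈ τ_Y:
  U = ∅: f^{-1}(U) = ∅ ∈ τ_X ✓.
  U = {x14}: f^{-1}(U) = ∅ ∈ τ_X ✓.
  U = {x15}: f^{-1}(U) = {2, 3, 4} ∉ τ_X ✗.
  U = {x14, x15}: f^{-1}(U) = {2, 3, 4} ∉ τ_X ✗.
  U = {x13, x14, x15}: f^{-1}(U) = {2, 3, 4} ∉ τ_X ✗.
  U = {x13, x14, x15, x16}: f^{-1}(U) = {1, 2, 3, 4} ∈ τ_X ✓.
Found U = {x15} with f^{-1}(U) = {2, 3, 4} not in τ_X. Therefore f is NOT continuous.


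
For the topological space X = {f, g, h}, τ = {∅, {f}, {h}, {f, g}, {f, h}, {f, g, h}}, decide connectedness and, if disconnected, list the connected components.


(X, τ) is disconnected; components = [{h}, {f, g}].

Find clopen sets (U ∈ τ with X ∖ U ∈ τ):
  U = ∅, X ∖ U = {f, g, h} — both open, so U is clopen.
  U = {h}, X ∖ U = {f, g} — both open, so U is clopen.
  U = {f, g}, X ∖ U = {h} — both open, so U is clopen.
  U = {f, g, h}, X ∖ U = ∅ — both open, so U is clopen.
Nontrivial clopen(s) exist: e.g. {f, g}. So (X, τ) is disconnected.
Compute connected components by grouping points that agree on all clopens:
  component: {h}
  component: {f, g}


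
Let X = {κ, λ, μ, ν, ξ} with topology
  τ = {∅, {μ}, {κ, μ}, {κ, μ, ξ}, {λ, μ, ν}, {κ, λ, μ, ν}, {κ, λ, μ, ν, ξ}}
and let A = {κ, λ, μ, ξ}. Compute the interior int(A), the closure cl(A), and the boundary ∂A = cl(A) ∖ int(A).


int(A) = {κ, μ, ξ}, cl(A) = {κ, λ, μ, ν, ξ}, ∂A = {λ, ν}.

Closed sets in (X, τ) are complements of opens:
  closed(X, τ) = {∅, {ξ}, {κ, ξ}, {λ, ν}, {λ, ν, ξ}, {κ, λ, ν, ξ}, {κ, λ, μ, ν, ξ}}.
int(A) = ⋃ {U ∈ τ : U ⊆ A}. Opens contained in A: ∅, {μ}, {κ, μ}, {κ, μ, ξ}.
Taking the union of these: int(A) = {κ, μ, ξ}.
cl(A) = ⋂ {C closed : A ⊆ C}. Closed sets containing A: {κ, λ, μ, ν, ξ}.
Intersecting these: cl(A) = {κ, λ, μ, ν, ξ}.
∂A = cl(A) ∖ int(A) = {κ, λ, μ, ν, ξ} ∖ {κ, μ, ξ} = {λ, ν}.


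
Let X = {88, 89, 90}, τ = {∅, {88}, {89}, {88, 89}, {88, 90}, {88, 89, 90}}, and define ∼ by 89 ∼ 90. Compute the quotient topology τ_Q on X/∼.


X/∼ = {[88], [89=90]}; |τ_Q| = 3.

Equivalence classes: [88], [89=90].
Quotient map π: X → X/∼ sends 88 ↦ [88], 89 ↦ [89=90], 90 ↦ [89=90].
For each subset V ⊆ X/∼, compute π^{-1}(V) ⊆ X and check whether π^{-1}(V) ∈ τ. V is open in τ_Q iff π^{-1}(V) ∈ τ.
  V = {}: π^{-1}(V) = ∅ ∈ τ ✓.
  V = {[88]}: π^{-1}(V) = {88} ∈ τ ✓.
  V = {[89=90]}: π^{-1}(V) = {89, 90} ∉ τ ✗.
  V = {[88], [89=90]}: π^{-1}(V) = {88, 89, 90} ∈ τ ✓.
Open sets in the quotient: τ_Q = {{}, {[88]}, {[88], [89=90]}} (3 elements).


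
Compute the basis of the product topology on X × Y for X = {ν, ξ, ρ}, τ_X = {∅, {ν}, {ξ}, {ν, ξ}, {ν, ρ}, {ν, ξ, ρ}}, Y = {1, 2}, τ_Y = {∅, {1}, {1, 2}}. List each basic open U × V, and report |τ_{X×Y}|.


Basis B = {∅ × ∅, {ν} × {1}, {ξ} × {1}, {ν} × {1, 2}, {ν, ξ} × {1}, {ν, ρ} × {1}, {ξ} × {1, 2}, {ν, ξ, ρ} × {1}, {ν, ξ} × {1, 2}, {ν, ρ} × {1, 2}, {ν, ξ, ρ} × {1, 2}}; |τ_{X×Y}| = 18.

Enumerate products U × V with U ∈ τ_X, V ∈ τ_Y (deduplicated):
  ∅ × ∅ = {} (∅)
  {ν} × {1} = {(ν,1)}
  {ξ} × {1} = {(ξ,1)}
  {ν} × {1, 2} = {(ν,1), (ν,2)}
  {ν, ξ} × {1} = {(ν,1), (ξ,1)}
  {ν, ρ} × {1} = {(ν,1), (ρ,1)}
  {ξ} × {1, 2} = {(ξ,1), (ξ,2)}
  {ν, ξ, ρ} × {1} = {(ν,1), (ξ,1), (ρ,1)}
  {ν, ξ} × {1, 2} = {(ν,1), (ν,2), (ξ,1), (ξ,2)}
  {ν, ρ} × {1, 2} = {(ν,1), (ν,2), (ρ,1), (ρ,2)}
  {ν, ξ, ρ} × {1, 2} = {(ν,1), (ν,2), (ξ,1), (ξ,2), (ρ,1), (ρ,2)}
These 11 distinct sets form the basis B.
Close under arbitrary unions to get τ_{X×Y}; counting gives |τ_{X×Y}| = 18.


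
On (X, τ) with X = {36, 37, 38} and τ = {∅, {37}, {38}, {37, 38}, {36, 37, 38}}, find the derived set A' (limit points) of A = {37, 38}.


A' = {36}

For each x ∈ X, list the open sets U ∈ τ with x ∈ U, then check whether U ∩ (A ∖ {x}) ≠ ∅ for every such U.
  x = 36: opens ∋ x are {36, 37, 38}; each meets A ∖ {36}, so x IS a limit point.
  x = 37: open {37} ∋ x has {37} ∩ (A ∖ {37}) = ∅, so x is NOT a limit point.
  x = 38: open {38} ∋ x has {38} ∩ (A ∖ {38}) = ∅, so x is NOT a limit point.
Collecting: A' = {36}.


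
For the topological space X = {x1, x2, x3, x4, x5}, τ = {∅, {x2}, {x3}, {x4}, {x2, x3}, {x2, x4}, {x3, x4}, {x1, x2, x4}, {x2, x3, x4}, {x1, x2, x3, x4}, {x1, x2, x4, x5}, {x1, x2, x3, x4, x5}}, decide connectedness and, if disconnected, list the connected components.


(X, τ) is disconnected; components = [{x3}, {x1, x2, x4, x5}].

Find clopen sets (U ∈ τ with X ∖ U ∈ τ):
  U = ∅, X ∖ U = {x1, x2, x3, x4, x5} — both open, so U is clopen.
  U = {x3}, X ∖ U = {x1, x2, x4, x5} — both open, so U is clopen.
  U = {x1, x2, x4, x5}, X ∖ U = {x3} — both open, so U is clopen.
  U = {x1, x2, x3, x4, x5}, X ∖ U = ∅ — both open, so U is clopen.
Nontrivial clopen(s) exist: e.g. {x1, x2, x4, x5}. So (X, τ) is disconnected.
Compute connected components by grouping points that agree on all clopens:
  component: {x3}
  component: {x1, x2, x4, x5}


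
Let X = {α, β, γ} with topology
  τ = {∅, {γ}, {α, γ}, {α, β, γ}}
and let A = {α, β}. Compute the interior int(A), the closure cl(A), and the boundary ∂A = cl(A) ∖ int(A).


int(A) = ∅, cl(A) = {α, β}, ∂A = {α, β}.

Closed sets in (X, τ) are complements of opens:
  closed(X, τ) = {∅, {β}, {α, β}, {α, β, γ}}.
int(A) = ⋃ {U ∈ τ : U ⊆ A}. Opens contained in A: ∅.
Taking the union of these: int(A) = ∅.
cl(A) = ⋂ {C closed : A ⊆ C}. Closed sets containing A: {α, β}, {α, β, γ}.
Intersecting these: cl(A) = {α, β}.
∂A = cl(A) ∖ int(A) = {α, β} ∖ ∅ = {α, β}.


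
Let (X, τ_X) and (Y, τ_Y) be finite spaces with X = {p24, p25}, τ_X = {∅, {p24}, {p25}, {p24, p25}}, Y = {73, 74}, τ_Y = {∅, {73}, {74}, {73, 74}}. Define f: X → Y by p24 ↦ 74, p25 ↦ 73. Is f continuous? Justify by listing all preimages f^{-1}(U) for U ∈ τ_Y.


f IS continuous.

Compute f^{-1}(U) for each U ∈ τ_Y:
  U = ∅: f^{-1}(U) = ∅ ∈ τ_X ✓.
  U = {73}: f^{-1}(U) = {p25} ∈ τ_X ✓.
  U = {74}: f^{-1}(U) = {p24} ∈ τ_X ✓.
  U = {73, 74}: f^{-1}(U) = {p24, p25} ∈ τ_X ✓.
Every preimage lies in τ_X, so f IS continuous.


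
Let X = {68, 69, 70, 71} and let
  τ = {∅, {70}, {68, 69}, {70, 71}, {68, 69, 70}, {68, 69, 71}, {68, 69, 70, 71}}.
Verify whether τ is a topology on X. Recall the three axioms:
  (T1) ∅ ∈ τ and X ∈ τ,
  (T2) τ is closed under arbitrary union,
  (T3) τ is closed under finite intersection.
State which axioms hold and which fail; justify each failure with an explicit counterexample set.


τ is NOT a topology on X.

Axiom (T1): ∅ ∈ τ? Yes; X ∈ τ? Yes.
Axiom (T2/T3): check pairwise unions and intersections of members of τ.
Counterexample for (T3): {70, 71} ∩ {68, 69, 71} = {71} ∉ τ. Therefore τ is NOT a topology.


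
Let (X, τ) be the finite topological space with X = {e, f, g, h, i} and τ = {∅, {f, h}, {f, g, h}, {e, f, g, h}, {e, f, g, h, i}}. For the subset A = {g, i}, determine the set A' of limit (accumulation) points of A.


A' = {e, i}

For each x ∈ X, list the open sets U ∈ τ with x ∈ U, then check whether U ∩ (A ∖ {x}) ≠ ∅ for every such U.
  x = e: opens ∋ x are {e, f, g, h}, {e, f, g, h, i}; each meets A ∖ {e}, so x IS a limit point.
  x = f: open {f, h} ∋ x has {f, h} ∩ (A ∖ {f}) = ∅, so x is NOT a limit point.
  x = g: open {f, g, h} ∋ x has {f, g, h} ∩ (A ∖ {g}) = ∅, so x is NOT a limit point.
  x = h: open {f, h} ∋ x has {f, h} ∩ (A ∖ {h}) = ∅, so x is NOT a limit point.
  x = i: opens ∋ x are {e, f, g, h, i}; each meets A ∖ {i}, so x IS a limit point.
Collecting: A' = {e, i}.


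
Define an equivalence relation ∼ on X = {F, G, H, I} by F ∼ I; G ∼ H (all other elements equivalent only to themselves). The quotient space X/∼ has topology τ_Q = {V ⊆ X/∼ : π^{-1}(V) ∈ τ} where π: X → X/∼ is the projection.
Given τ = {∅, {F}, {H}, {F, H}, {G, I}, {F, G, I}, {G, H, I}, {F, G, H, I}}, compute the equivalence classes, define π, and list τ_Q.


X/∼ = {[F=I], [G=H]}; |τ_Q| = 2.

Equivalence classes: [F=I], [G=H].
Quotient map π: X → X/∼ sends F ↦ [F=I], G ↦ [G=H], H ↦ [G=H], I ↦ [F=I].
For each subset V ⊆ X/∼, compute π^{-1}(V) ⊆ X and check whether π^{-1}(V) ∈ τ. V is open in τ_Q iff π^{-1}(V) ∈ τ.
  V = {}: π^{-1}(V) = ∅ ∈ τ ✓.
  V = {[F=I]}: π^{-1}(V) = {F, I} ∉ τ ✗.
  V = {[G=H]}: π^{-1}(V) = {G, H} ∉ τ ✗.
  V = {[F=I], [G=H]}: π^{-1}(V) = {F, G, H, I} ∈ τ ✓.
Open sets in the quotient: τ_Q = {{}, {[F=I], [G=H]}} (2 elements).


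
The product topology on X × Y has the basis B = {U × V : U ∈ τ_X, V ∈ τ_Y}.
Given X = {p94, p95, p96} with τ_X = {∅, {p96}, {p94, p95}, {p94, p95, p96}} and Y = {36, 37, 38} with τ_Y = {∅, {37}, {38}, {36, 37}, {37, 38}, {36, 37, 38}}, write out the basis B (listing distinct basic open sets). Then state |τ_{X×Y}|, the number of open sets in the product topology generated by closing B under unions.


Basis B = {∅ × ∅, {p96} × {37}, {p96} × {38}, {p94, p95} × {37}, {p94, p95} × {38}, {p96} × {36, 37}, {p96} × {37, 38}, {p94, p95, p96} × {37}, {p94, p95, p96} × {38}, {p96} × {36, 37, 38}, {p94, p95} × {36, 37}, {p94, p95} × {37, 38}, {p94, p95} × {36, 37, 38}, {p94, p95, p96} × {36, 37}, {p94, p95, p96} × {37, 38}, {p94, p95, p96} × {36, 37, 38}}; |τ_{X×Y}| = 36.

Enumerate products U × V with U ∈ τ_X, V ∈ τ_Y (deduplicated):
  ∅ × ∅ = {} (∅)
  {p96} × {37} = {(p96,37)}
  {p96} × {38} = {(p96,38)}
  {p94, p95} × {37} = {(p94,37), (p95,37)}
  {p94, p95} × {38} = {(p94,38), (p95,38)}
  {p96} × {36, 37} = {(p96,36), (p96,37)}
  {p96} × {37, 38} = {(p96,37), (p96,38)}
  {p94, p95, p96} × {37} = {(p94,37), (p95,37), (p96,37)}
  {p94, p95, p96} × {38} = {(p94,38), (p95,38), (p96,38)}
  {p96} × {36, 37, 38} = {(p96,36), (p96,37), (p96,38)}
  {p94, p95} × {36, 37} = {(p94,36), (p94,37), (p95,36), (p95,37)}
  {p94, p95} × {37, 38} = {(p94,37), (p94,38), (p95,37), (p95,38)}
  {p94, p95} × {36, 37, 38} = {(p94,36), (p94,37), (p94,38), (p95,36), (p95,37), (p95,38)}
  {p94, p95, p96} × {36, 37} = {(p94,36), (p94,37), (p95,36), (p95,37), (p96,36), (p96,37)}
  {p94, p95, p96} × {37, 38} = {(p94,37), (p94,38), (p95,37), (p95,38), (p96,37), (p96,38)}
  {p94, p95, p96} × {36, 37, 38} = {(p94,36), (p94,37), (p94,38), (p95,36), (p95,37), (p95,38), (p96,36), (p96,37), (p96,38)}
These 16 distinct sets form the basis B.
Close under arbitrary unions to get τ_{X×Y}; counting gives |τ_{X×Y}| = 36.


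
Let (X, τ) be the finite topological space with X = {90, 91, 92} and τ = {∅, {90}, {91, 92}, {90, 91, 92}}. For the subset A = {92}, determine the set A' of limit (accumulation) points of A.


A' = {91}

For each x ∈ X, list the open sets U ∈ τ with x ∈ U, then check whether U ∩ (A ∖ {x}) ≠ ∅ for every such U.
  x = 90: open {90} ∋ x has {90} ∩ (A ∖ {90}) = ∅, so x is NOT a limit point.
  x = 91: opens ∋ x are {91, 92}, {90, 91, 92}; each meets A ∖ {91}, so x IS a limit point.
  x = 92: open {91, 92} ∋ x has {91, 92} ∩ (A ∖ {92}) = ∅, so x is NOT a limit point.
Collecting: A' = {91}.


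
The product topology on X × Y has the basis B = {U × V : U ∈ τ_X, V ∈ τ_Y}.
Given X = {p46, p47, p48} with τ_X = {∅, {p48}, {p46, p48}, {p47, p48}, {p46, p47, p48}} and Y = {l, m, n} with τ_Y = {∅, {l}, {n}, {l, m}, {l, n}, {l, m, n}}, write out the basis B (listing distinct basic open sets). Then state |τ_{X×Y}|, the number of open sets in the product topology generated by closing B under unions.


Basis B = {∅ × ∅, {p48} × {l}, {p48} × {n}, {p46, p48} × {l}, {p46, p48} × {n}, {p47, p48} × {l}, {p47, p48} × {n}, {p48} × {l, m}, {p48} × {l, n}, {p46, p47, p48} × {l}, {p46, p47, p48} × {n}, {p48} × {l, m, n}, {p46, p48} × {l, m}, {p46, p48} × {l, n}, {p47, p48} × {l, m}, {p47, p48} × {l, n}, {p46, p48} × {l, m, n}, {p46, p47, p48} × {l, m}, {p46, p47, p48} × {l, n}, {p47, p48} × {l, m, n}, {p46, p47, p48} × {l, m, n}}; |τ_{X×Y}| = 70.

Enumerate products U × V with U ∈ τ_X, V ∈ τ_Y (deduplicated):
  ∅ × ∅ = {} (∅)
  {p48} × {l} = {(p48,l)}
  {p48} × {n} = {(p48,n)}
  {p46, p48} × {l} = {(p46,l), (p48,l)}
  {p46, p48} × {n} = {(p46,n), (p48,n)}
  {p47, p48} × {l} = {(p47,l), (p48,l)}
  {p47, p48} × {n} = {(p47,n), (p48,n)}
  {p48} × {l, m} = {(p48,l), (p48,m)}
  {p48} × {l, n} = {(p48,l), (p48,n)}
  {p46, p47, p48} × {l} = {(p46,l), (p47,l), (p48,l)}
  {p46, p47, p48} × {n} = {(p46,n), (p47,n), (p48,n)}
  {p48} × {l, m, n} = {(p48,l), (p48,m), (p48,n)}
  {p46, p48} × {l, m} = {(p46,l), (p46,m), (p48,l), (p48,m)}
  {p46, p48} × {l, n} = {(p46,l), (p46,n), (p48,l), (p48,n)}
  {p47, p48} × {l, m} = {(p47,l), (p47,m), (p48,l), (p48,m)}
  {p47, p48} × {l, n} = {(p47,l), (p47,n), (p48,l), (p48,n)}
  {p46, p48} × {l, m, n} = {(p46,l), (p46,m), (p46,n), (p48,l), (p48,m), (p48,n)}
  {p46, p47, p48} × {l, m} = {(p46,l), (p46,m), (p47,l), (p47,m), (p48,l), (p48,m)}
  {p46, p47, p48} × {l, n} = {(p46,l), (p46,n), (p47,l), (p47,n), (p48,l), (p48,n)}
  {p47, p48} × {l, m, n} = {(p47,l), (p47,m), (p47,n), (p48,l), (p48,m), (p48,n)}
  {p46, p47, p48} × {l, m, n} = {(p46,l), (p46,m), (p46,n), (p47,l), (p47,m), (p47,n), (p48,l), (p48,m), (p48,n)}
These 21 distinct sets form the basis B.
Close under arbitrary unions to get τ_{X×Y}; counting gives |τ_{X×Y}| = 70.


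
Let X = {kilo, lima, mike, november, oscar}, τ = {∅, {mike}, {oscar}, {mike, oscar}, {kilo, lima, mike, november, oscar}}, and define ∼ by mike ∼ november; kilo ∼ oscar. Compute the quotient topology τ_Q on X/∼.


X/∼ = {[kilo=oscar], [lima], [mike=november]}; |τ_Q| = 2.

Equivalence classes: [kilo=oscar], [lima], [mike=november].
Quotient map π: X → X/∼ sends kilo ↦ [kilo=oscar], lima ↦ [lima], mike ↦ [mike=november], november ↦ [mike=november], oscar ↦ [kilo=oscar].
For each subset V ⊆ X/∼, compute π^{-1}(V) ⊆ X and check whether π^{-1}(V) ∈ τ. V is open in τ_Q iff π^{-1}(V) ∈ τ.
  V = {}: π^{-1}(V) = ∅ ∈ τ ✓.
  V = {[kilo=oscar]}: π^{-1}(V) = {kilo, oscar} ∉ τ ✗.
  V = {[lima]}: π^{-1}(V) = {lima} ∉ τ ✗.
  V = {[kilo=oscar], [lima]}: π^{-1}(V) = {kilo, lima, oscar} ∉ τ ✗.
  V = {[mike=november]}: π^{-1}(V) = {mike, november} ∉ τ ✗.
  V = {[kilo=oscar], [mike=november]}: π^{-1}(V) = {kilo, mike, november, oscar} ∉ τ ✗.
  V = {[lima], [mike=november]}: π^{-1}(V) = {lima, mike, november} ∉ τ ✗.
  V = {[kilo=oscar], [lima], [mike=november]}: π^{-1}(V) = {kilo, lima, mike, november, oscar} ∈ τ ✓.
Open sets in the quotient: τ_Q = {{}, {[kilo=oscar], [lima], [mike=november]}} (2 elements).


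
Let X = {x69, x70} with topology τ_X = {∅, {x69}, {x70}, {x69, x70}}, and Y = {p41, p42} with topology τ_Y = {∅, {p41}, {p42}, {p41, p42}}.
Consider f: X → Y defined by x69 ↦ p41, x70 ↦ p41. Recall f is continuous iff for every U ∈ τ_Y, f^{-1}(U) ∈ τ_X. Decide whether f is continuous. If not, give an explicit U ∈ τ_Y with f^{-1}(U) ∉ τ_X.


f IS continuous.

Compute f^{-1}(U) for each U ∈ τ_Y:
  U = ∅: f^{-1}(U) = ∅ ∈ τ_X ✓.
  U = {p41}: f^{-1}(U) = {x69, x70} ∈ τ_X ✓.
  U = {p42}: f^{-1}(U) = ∅ ∈ τ_X ✓.
  U = {p41, p42}: f^{-1}(U) = {x69, x70} ∈ τ_X ✓.
Every preimage lies in τ_X, so f IS continuous.


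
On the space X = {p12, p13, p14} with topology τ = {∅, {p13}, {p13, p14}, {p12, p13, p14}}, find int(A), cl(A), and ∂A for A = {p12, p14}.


int(A) = ∅, cl(A) = {p12, p14}, ∂A = {p12, p14}.

Closed sets in (X, τ) are complements of opens:
  closed(X, τ) = {∅, {p12}, {p12, p14}, {p12, p13, p14}}.
int(A) = ⋃ {U ∈ τ : U ⊆ A}. Opens contained in A: ∅.
Taking the union of these: int(A) = ∅.
cl(A) = ⋂ {C closed : A ⊆ C}. Closed sets containing A: {p12, p14}, {p12, p13, p14}.
Intersecting these: cl(A) = {p12, p14}.
∂A = cl(A) ∖ int(A) = {p12, p14} ∖ ∅ = {p12, p14}.


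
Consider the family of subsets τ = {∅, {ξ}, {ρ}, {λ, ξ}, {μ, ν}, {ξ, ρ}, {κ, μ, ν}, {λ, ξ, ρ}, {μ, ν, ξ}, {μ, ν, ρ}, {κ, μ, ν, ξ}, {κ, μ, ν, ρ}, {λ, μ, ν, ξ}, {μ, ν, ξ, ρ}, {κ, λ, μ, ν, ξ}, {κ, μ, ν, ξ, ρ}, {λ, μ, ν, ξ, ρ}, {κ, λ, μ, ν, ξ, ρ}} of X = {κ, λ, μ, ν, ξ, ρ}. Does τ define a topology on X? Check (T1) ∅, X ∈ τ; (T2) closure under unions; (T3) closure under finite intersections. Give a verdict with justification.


τ IS a topology on X.

Axiom (T1): ∅ ∈ τ? Yes; X ∈ τ? Yes.
Axiom (T2/T3): check pairwise unions and intersections of members of τ.
All pairwise intersections and unions checked — each lies in τ. Therefore τ satisfies (T1), (T2), (T3): it IS a topology on X.


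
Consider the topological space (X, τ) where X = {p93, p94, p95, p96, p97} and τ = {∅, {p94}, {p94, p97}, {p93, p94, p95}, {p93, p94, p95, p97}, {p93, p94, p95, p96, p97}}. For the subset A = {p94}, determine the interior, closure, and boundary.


int(A) = {p94}, cl(A) = {p93, p94, p95, p96, p97}, ∂A = {p93, p95, p96, p97}.

Closed sets in (X, τ) are complements of opens:
  closed(X, τ) = {∅, {p96}, {p96, p97}, {p93, p95, p96}, {p93, p95, p96, p97}, {p93, p94, p95, p96, p97}}.
int(A) = ⋃ {U ∈ τ : U ⊆ A}. Opens contained in A: ∅, {p94}.
Taking the union of these: int(A) = {p94}.
cl(A) = ⋂ {C closed : A ⊆ C}. Closed sets containing A: {p93, p94, p95, p96, p97}.
Intersecting these: cl(A) = {p93, p94, p95, p96, p97}.
∂A = cl(A) ∖ int(A) = {p93, p94, p95, p96, p97} ∖ {p94} = {p93, p95, p96, p97}.


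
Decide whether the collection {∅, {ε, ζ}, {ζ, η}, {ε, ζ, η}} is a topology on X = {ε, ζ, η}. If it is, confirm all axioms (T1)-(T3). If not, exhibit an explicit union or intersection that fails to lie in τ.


τ is NOT a topology on X.

Axiom (T1): ∅ ∈ τ? Yes; X ∈ τ? Yes.
Axiom (T2/T3): check pairwise unions and intersections of members of τ.
Counterexample for (T3): {ε, ζ} ∩ {ζ, η} = {ζ} ∉ τ. Therefore τ is NOT a topology.


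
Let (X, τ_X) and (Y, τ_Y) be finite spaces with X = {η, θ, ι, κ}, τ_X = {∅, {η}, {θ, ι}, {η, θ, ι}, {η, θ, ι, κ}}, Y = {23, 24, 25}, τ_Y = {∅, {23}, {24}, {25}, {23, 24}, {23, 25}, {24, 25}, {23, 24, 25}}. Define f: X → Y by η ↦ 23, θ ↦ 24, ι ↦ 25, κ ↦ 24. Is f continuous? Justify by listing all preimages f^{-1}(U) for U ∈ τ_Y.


f is NOT continuous.

Compute f^{-1}(U) for each U ∈ τ_Y:
  U = ∅: f^{-1}(U) = ∅ ∈ τ_X ✓.
  U = {23}: f^{-1}(U) = {η} ∈ τ_X ✓.
  U = {24}: f^{-1}(U) = {θ, κ} ∉ τ_X ✗.
  U = {25}: f^{-1}(U) = {ι} ∉ τ_X ✗.
  U = {23, 24}: f^{-1}(U) = {η, θ, κ} ∉ τ_X ✗.
  U = {23, 25}: f^{-1}(U) = {η, ι} ∉ τ_X ✗.
  U = {24, 25}: f^{-1}(U) = {θ, ι, κ} ∉ τ_X ✗.
  U = {23, 24, 25}: f^{-1}(U) = {η, θ, ι, κ} ∈ τ_X ✓.
Found U = {24} with f^{-1}(U) = {θ, κ} not in τ_X. Therefore f is NOT continuous.


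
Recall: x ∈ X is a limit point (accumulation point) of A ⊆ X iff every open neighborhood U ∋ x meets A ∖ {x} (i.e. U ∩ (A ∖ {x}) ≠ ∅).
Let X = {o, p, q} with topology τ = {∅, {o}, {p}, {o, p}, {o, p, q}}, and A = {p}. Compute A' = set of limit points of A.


A' = {q}

For each x ∈ X, list the open sets U ∈ τ with x ∈ U, then check whether U ∩ (A ∖ {x}) ≠ ∅ for every such U.
  x = o: open {o} ∋ x has {o} ∩ (A ∖ {o}) = ∅, so x is NOT a limit point.
  x = p: open {p} ∋ x has {p} ∩ (A ∖ {p}) = ∅, so x is NOT a limit point.
  x = q: opens ∋ x are {o, p, q}; each meets A ∖ {q}, so x IS a limit point.
Collecting: A' = {q}.


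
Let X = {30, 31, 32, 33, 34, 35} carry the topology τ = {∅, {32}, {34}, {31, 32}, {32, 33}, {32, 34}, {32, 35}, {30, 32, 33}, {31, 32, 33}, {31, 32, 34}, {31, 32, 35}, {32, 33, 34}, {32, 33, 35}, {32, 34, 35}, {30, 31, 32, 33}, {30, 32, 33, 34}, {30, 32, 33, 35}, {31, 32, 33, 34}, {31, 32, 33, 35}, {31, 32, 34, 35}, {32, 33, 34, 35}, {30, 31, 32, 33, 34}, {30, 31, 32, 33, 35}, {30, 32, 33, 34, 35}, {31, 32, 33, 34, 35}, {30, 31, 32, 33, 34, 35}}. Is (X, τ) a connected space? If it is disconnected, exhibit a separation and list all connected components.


(X, τ) is disconnected; components = [{34}, {30, 31, 32, 33, 35}].

Find clopen sets (U ∈ τ with X ∖ U ∈ τ):
  U = ∅, X ∖ U = {30, 31, 32, 33, 34, 35} — both open, so U is clopen.
  U = {34}, X ∖ U = {30, 31, 32, 33, 35} — both open, so U is clopen.
  U = {30, 31, 32, 33, 35}, X ∖ U = {34} — both open, so U is clopen.
  U = {30, 31, 32, 33, 34, 35}, X ∖ U = ∅ — both open, so U is clopen.
Nontrivial clopen(s) exist: e.g. {30, 31, 32, 33, 35}. So (X, τ) is disconnected.
Compute connected components by grouping points that agree on all clopens:
  component: {34}
  component: {30, 31, 32, 33, 35}


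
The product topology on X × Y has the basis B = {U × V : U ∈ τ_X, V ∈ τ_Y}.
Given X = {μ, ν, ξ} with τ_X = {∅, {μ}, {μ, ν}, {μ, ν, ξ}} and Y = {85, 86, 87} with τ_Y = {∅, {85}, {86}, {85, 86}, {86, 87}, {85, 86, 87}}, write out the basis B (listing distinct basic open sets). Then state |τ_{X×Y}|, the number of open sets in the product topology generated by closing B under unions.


Basis B = {∅ × ∅, {μ} × {85}, {μ} × {86}, {μ} × {85, 86}, {μ, ν} × {85}, {μ} × {86, 87}, {μ, ν} × {86}, {μ} × {85, 86, 87}, {μ, ν, ξ} × {85}, {μ, ν, ξ} × {86}, {μ, ν} × {85, 86}, {μ, ν} × {86, 87}, {μ, ν} × {85, 86, 87}, {μ, ν, ξ} × {85, 86}, {μ, ν, ξ} × {86, 87}, {μ, ν, ξ} × {85, 86, 87}}; |τ_{X×Y}| = 40.

Enumerate products U × V with U ∈ τ_X, V ∈ τ_Y (deduplicated):
  ∅ × ∅ = {} (∅)
  {μ} × {85} = {(μ,85)}
  {μ} × {86} = {(μ,86)}
  {μ} × {85, 86} = {(μ,85), (μ,86)}
  {μ, ν} × {85} = {(μ,85), (ν,85)}
  {μ} × {86, 87} = {(μ,86), (μ,87)}
  {μ, ν} × {86} = {(μ,86), (ν,86)}
  {μ} × {85, 86, 87} = {(μ,85), (μ,86), (μ,87)}
  {μ, ν, ξ} × {85} = {(μ,85), (ν,85), (ξ,85)}
  {μ, ν, ξ} × {86} = {(μ,86), (ν,86), (ξ,86)}
  {μ, ν} × {85, 86} = {(μ,85), (μ,86), (ν,85), (ν,86)}
  {μ, ν} × {86, 87} = {(μ,86), (μ,87), (ν,86), (ν,87)}
  {μ, ν} × {85, 86, 87} = {(μ,85), (μ,86), (μ,87), (ν,85), (ν,86), (ν,87)}
  {μ, ν, ξ} × {85, 86} = {(μ,85), (μ,86), (ν,85), (ν,86), (ξ,85), (ξ,86)}
  {μ, ν, ξ} × {86, 87} = {(μ,86), (μ,87), (ν,86), (ν,87), (ξ,86), (ξ,87)}
  {μ, ν, ξ} × {85, 86, 87} = {(μ,85), (μ,86), (μ,87), (ν,85), (ν,86), (ν,87), (ξ,85), (ξ,86), (ξ,87)}
These 16 distinct sets form the basis B.
Close under arbitrary unions to get τ_{X×Y}; counting gives |τ_{X×Y}| = 40.


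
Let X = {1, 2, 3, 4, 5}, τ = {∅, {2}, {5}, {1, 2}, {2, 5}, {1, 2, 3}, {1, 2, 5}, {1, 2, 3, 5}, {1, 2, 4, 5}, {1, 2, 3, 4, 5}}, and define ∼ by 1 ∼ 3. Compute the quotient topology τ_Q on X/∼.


X/∼ = {[1=3], [2], [4], [5]}; |τ_Q| = 7.

Equivalence classes: [1=3], [2], [4], [5].
Quotient map π: X → X/∼ sends 1 ↦ [1=3], 2 ↦ [2], 3 ↦ [1=3], 4 ↦ [4], 5 ↦ [5].
For each subset V ⊆ X/∼, compute π^{-1}(V) ⊆ X and check whether π^{-1}(V) ∈ τ. V is open in τ_Q iff π^{-1}(V) ∈ τ.
  V = {}: π^{-1}(V) = ∅ ∈ τ ✓.
  V = {[1=3]}: π^{-1}(V) = {1, 3} ∉ τ ✗.
  V = {[2]}: π^{-1}(V) = {2} ∈ τ ✓.
  V = {[1=3], [2]}: π^{-1}(V) = {1, 2, 3} ∈ τ ✓.
  V = {[4]}: π^{-1}(V) = {4} ∉ τ ✗.
  V = {[1=3], [4]}: π^{-1}(V) = {1, 3, 4} ∉ τ ✗.
  V = {[2], [4]}: π^{-1}(V) = {2, 4} ∉ τ ✗.
  V = {[1=3], [2], [4]}: π^{-1}(V) = {1, 2, 3, 4} ∉ τ ✗.
  V = {[5]}: π^{-1}(V) = {5} ∈ τ ✓.
  V = {[1=3], [5]}: π^{-1}(V) = {1, 3, 5} ∉ τ ✗.
  V = {[2], [5]}: π^{-1}(V) = {2, 5} ∈ τ ✓.
  V = {[1=3], [2], [5]}: π^{-1}(V) = {1, 2, 3, 5} ∈ τ ✓.
  V = {[4], [5]}: π^{-1}(V) = {4, 5} ∉ τ ✗.
  V = {[1=3], [4], [5]}: π^{-1}(V) = {1, 3, 4, 5} ∉ τ ✗.
  V = {[2], [4], [5]}: π^{-1}(V) = {2, 4, 5} ∉ τ ✗.
  V = {[1=3], [2], [4], [5]}: π^{-1}(V) = {1, 2, 3, 4, 5} ∈ τ ✓.
Open sets in the quotient: τ_Q = {{}, {[2]}, {[1=3], [2]}, {[5]}, {[2], [5]}, {[1=3], [2], [5]}, {[1=3], [2], [4], [5]}} (7 elements).


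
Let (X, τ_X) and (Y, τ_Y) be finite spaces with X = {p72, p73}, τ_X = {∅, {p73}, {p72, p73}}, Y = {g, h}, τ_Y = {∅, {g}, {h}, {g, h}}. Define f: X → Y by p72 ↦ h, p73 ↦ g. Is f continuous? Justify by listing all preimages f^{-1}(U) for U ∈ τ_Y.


f is NOT continuous.

Compute f^{-1}(U) for each U ∈ τ_Y:
  U = ∅: f^{-1}(U) = ∅ ∈ τ_X ✓.
  U = {g}: f^{-1}(U) = {p73} ∈ τ_X ✓.
  U = {h}: f^{-1}(U) = {p72} ∉ τ_X ✗.
  U = {g, h}: f^{-1}(U) = {p72, p73} ∈ τ_X ✓.
Found U = {h} with f^{-1}(U) = {p72} not in τ_X. Therefore f is NOT continuous.


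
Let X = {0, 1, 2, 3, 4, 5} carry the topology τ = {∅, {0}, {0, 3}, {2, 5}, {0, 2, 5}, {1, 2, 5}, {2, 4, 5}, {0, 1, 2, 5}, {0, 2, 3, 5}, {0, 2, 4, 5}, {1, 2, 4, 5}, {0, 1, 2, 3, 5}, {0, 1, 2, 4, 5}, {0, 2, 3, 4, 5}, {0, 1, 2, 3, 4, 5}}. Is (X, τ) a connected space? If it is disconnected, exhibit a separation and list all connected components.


(X, τ) is disconnected; components = [{0, 3}, {1, 2, 4, 5}].

Find clopen sets (U ∈ τ with X ∖ U ∈ τ):
  U = ∅, X ∖ U = {0, 1, 2, 3, 4, 5} — both open, so U is clopen.
  U = {0, 3}, X ∖ U = {1, 2, 4, 5} — both open, so U is clopen.
  U = {1, 2, 4, 5}, X ∖ U = {0, 3} — both open, so U is clopen.
  U = {0, 1, 2, 3, 4, 5}, X ∖ U = ∅ — both open, so U is clopen.
Nontrivial clopen(s) exist: e.g. {0, 3}. So (X, τ) is disconnected.
Compute connected components by grouping points that agree on all clopens:
  component: {0, 3}
  component: {1, 2, 4, 5}


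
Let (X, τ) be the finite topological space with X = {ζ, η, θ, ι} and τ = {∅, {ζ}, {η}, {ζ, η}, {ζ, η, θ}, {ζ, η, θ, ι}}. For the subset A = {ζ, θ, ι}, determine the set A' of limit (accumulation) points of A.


A' = {θ, ι}

For each x ∈ X, list the open sets U ∈ τ with x ∈ U, then check whether U ∩ (A ∖ {x}) ≠ ∅ for every such U.
  x = ζ: open {ζ} ∋ x has {ζ} ∩ (A ∖ {ζ}) = ∅, so x is NOT a limit point.
  x = η: open {η} ∋ x has {η} ∩ (A ∖ {η}) = ∅, so x is NOT a limit point.
  x = θ: opens ∋ x are {ζ, η, θ}, {ζ, η, θ, ι}; each meets A ∖ {θ}, so x IS a limit point.
  x = ι: opens ∋ x are {ζ, η, θ, ι}; each meets A ∖ {ι}, so x IS a limit point.
Collecting: A' = {θ, ι}.
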